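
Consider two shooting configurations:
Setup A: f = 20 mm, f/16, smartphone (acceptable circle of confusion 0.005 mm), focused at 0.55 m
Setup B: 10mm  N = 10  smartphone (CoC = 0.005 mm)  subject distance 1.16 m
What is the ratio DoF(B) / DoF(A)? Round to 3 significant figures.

16.9

Setup A: H = 20²/(16×0.005) + 20 ≈ 5020.0 mm; DoF = Df − Dn = 615.21 − 497.29 ≈ 117.92 mm.
Setup B: H = 10²/(10×0.005) + 10 ≈ 2010.0 mm; DoF = Df − Dn = 2729.4 − 736.5 ≈ 1992.9 mm.
Ratio = 1992.9 / 117.92 ≈ 16.9.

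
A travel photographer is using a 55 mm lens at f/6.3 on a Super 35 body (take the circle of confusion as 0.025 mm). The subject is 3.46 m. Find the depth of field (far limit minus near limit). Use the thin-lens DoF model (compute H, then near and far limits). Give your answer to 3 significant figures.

1.27 m

Hyperfocal distance H = f²/(N·c) + f = 55²/(6.3 × 0.025) + 55 = 3025/0.1575 + 55 ≈ 19261.3 mm ≈ 19.26 m.
Near limit Dn = s·(H − f)/(H + s − 2f) = 3460 × (19261.3 − 55) / (19261.3 + 3460 − 2 × 55) = 3460 × 19206.3 / 22611.3 ≈ 2939.0 mm.
Far limit Df = s·(H − f)/(H − s) = 3460 × (19261.3 − 55) / (19261.3 − 3460) = 3460 × 19206.3 / 15801.3 ≈ 4205.6 mm.
Depth of field = Df − Dn = 4205.6 − 2939.0 ≈ 1266.6 mm ≈ 1.27 m.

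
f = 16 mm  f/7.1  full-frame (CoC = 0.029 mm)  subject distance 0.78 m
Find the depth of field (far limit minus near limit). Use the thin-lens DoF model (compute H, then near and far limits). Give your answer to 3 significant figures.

1.54 m

Hyperfocal distance H = f²/(N·c) + f = 16²/(7.1 × 0.029) + 16 = 256/0.2059 + 16 ≈ 1259.3 mm ≈ 1.259 m.
Near limit Dn = s·(H − f)/(H + s − 2f) = 780 × (1259.3 − 16) / (1259.3 + 780 − 2 × 16) = 780 × 1243.3 / 2007.3 ≈ 483.1 mm.
Far limit Df = s·(H − f)/(H − s) = 780 × (1259.3 − 16) / (1259.3 − 780) = 780 × 1243.3 / 479.3 ≈ 2023.3 mm.
Depth of field = Df − Dn = 2023.3 − 483.1 ≈ 1540.2 mm ≈ 1.54 m.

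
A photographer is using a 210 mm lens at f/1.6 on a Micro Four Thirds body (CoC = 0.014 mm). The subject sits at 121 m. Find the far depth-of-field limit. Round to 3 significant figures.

Hyperfocal distance H = f²/(N·c) + f = 210²/(1.6 × 0.014) + 210 = 44100/0.0224 + 210 ≈ 1968960.0 mm ≈ 1969 m.
Far limit Df = s·(H − f)/(H − s) = 121000 × (1968960.0 − 210) / (1968960.0 − 121000) = 121000 × 1968750.0 / 1847960.0 ≈ 128909 mm ≈ 129 m.

129 m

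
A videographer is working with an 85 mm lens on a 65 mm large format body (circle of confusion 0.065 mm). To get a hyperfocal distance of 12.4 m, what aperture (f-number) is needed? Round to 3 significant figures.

Rearrange H = f²/(N·c) + f for N: N = f² / ((H − f)·c).
N = 85² / ((12400 − 85) × 0.065) = 7225 / 800.5 ≈ 9.03.

f/9.03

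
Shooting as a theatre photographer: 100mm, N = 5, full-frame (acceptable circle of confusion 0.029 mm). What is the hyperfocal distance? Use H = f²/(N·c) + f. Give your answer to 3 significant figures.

Hyperfocal distance H = f²/(N·c) + f = 100²/(5 × 0.029) + 100 = 10000/0.145 + 100 ≈ 69065.5 mm ≈ 69.1 m.

69.1 m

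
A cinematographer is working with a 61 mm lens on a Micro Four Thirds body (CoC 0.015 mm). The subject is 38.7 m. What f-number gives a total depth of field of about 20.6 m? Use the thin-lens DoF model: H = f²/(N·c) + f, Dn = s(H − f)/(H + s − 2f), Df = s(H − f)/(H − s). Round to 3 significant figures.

f/1.60

Write h = H − f = f²/(N·c). The thin-lens limits are Dn = s·h/(h + (s−f)) and Df = s·h/(h − (s−f)), so DoF = Df − Dn = 2·s·(s−f)·h / (h² − (s−f)²).
That is a quadratic in h: DoF·h² − 2·s·(s−f)·h − DoF·(s−f)² = 0 ⇒ h = (s−f)·(s + √(s² + DoF²)) / DoF = 38639 × (38700 + √(38700² + 20600²)) / 20600 = 38639 × (38700 + 43841.2) / 20600 ≈ 154821 mm.
Then N = f²/(c·h) = 61² / (0.015 × 154821) = 3721 / 2322.3 ≈ 1.60.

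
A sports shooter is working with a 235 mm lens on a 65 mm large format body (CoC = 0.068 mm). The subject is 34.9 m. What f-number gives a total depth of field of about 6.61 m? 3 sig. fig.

f/2.20

Write h = H − f = f²/(N·c). The thin-lens limits are Dn = s·h/(h + (s−f)) and Df = s·h/(h − (s−f)), so DoF = Df − Dn = 2·s·(s−f)·h / (h² − (s−f)²).
That is a quadratic in h: DoF·h² − 2·s·(s−f)·h − DoF·(s−f)² = 0 ⇒ h = (s−f)·(s + √(s² + DoF²)) / DoF = 34665 × (34900 + √(34900² + 6610²)) / 6610 = 34665 × (34900 + 35520.4) / 6610 ≈ 369308 mm.
Then N = f²/(c·h) = 235² / (0.068 × 369308) = 55225 / 25113 ≈ 2.20.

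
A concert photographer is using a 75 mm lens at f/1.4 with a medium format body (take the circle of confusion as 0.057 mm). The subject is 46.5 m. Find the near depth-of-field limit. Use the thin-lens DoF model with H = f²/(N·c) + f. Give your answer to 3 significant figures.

28.0 m

Hyperfocal distance H = f²/(N·c) + f = 75²/(1.4 × 0.057) + 75 = 5625/0.0798 + 75 ≈ 70563.7 mm ≈ 70.56 m.
Near limit Dn = s·(H − f)/(H + s − 2f) = 46500 × (70563.7 − 75) / (70563.7 + 46500 − 2 × 75) = 46500 × 70488.7 / 116913.7 ≈ 28035 mm ≈ 28.0 m.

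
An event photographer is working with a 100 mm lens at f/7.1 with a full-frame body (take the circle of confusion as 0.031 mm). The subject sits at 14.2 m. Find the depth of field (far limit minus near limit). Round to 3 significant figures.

Hyperfocal distance H = f²/(N·c) + f = 100²/(7.1 × 0.031) + 100 = 10000/0.2201 + 100 ≈ 45533.9 mm ≈ 45.53 m.
Near limit Dn = s·(H − f)/(H + s − 2f) = 14200 × (45533.9 − 100) / (45533.9 + 14200 − 2 × 100) = 14200 × 45433.9 / 59533.9 ≈ 10836.9 mm.
Far limit Df = s·(H − f)/(H − s) = 14200 × (45533.9 − 100) / (45533.9 − 14200) = 14200 × 45433.9 / 31333.9 ≈ 20589.9 mm.
Depth of field = Df − Dn = 20589.9 − 10836.9 ≈ 9753.0 mm ≈ 9.75 m.

9.75 m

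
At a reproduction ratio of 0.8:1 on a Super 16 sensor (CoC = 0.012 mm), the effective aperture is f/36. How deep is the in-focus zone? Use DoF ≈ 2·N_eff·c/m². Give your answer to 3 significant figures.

At magnification m, DoF ≈ 2·N_eff·c/m² = 2 × 36 × 0.012 / 0.8² = 0.864 / 0.64 ≈ 1.35 mm.

1.35 mm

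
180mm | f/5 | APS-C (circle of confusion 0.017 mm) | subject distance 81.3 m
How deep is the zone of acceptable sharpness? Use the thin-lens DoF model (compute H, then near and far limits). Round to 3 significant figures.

Hyperfocal distance H = f²/(N·c) + f = 180²/(5 × 0.017) + 180 = 32400/0.085 + 180 ≈ 381356.5 mm ≈ 381.4 m.
Near limit Dn = s·(H − f)/(H + s − 2f) = 81300 × (381356.5 − 180) / (381356.5 + 81300 − 2 × 180) = 81300 × 381176.5 / 462296.5 ≈ 67034 mm.
Far limit Df = s·(H − f)/(H − s) = 81300 × (381356.5 − 180) / (381356.5 − 81300) = 81300 × 381176.5 / 300056.5 ≈ 103279 mm.
Depth of field = Df − Dn = 103279 − 67034 ≈ 36245 mm ≈ 36.2 m.

36.2 m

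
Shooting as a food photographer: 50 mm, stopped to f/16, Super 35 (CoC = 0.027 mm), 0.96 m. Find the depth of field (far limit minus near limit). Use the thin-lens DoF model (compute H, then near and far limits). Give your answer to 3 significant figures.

310 mm

Hyperfocal distance H = f²/(N·c) + f = 50²/(16 × 0.027) + 50 = 2500/0.432 + 50 ≈ 5837.0 mm ≈ 5.837 m.
Near limit Dn = s·(H − f)/(H + s − 2f) = 960 × (5837.0 − 50) / (5837.0 + 960 − 2 × 50) = 960 × 5787.0 / 6697.0 ≈ 829.55 mm.
Far limit Df = s·(H − f)/(H − s) = 960 × (5837.0 − 50) / (5837.0 − 960) = 960 × 5787.0 / 4877.0 ≈ 1139.13 mm.
Depth of field = Df − Dn = 1139.13 − 829.55 ≈ 309.58 mm.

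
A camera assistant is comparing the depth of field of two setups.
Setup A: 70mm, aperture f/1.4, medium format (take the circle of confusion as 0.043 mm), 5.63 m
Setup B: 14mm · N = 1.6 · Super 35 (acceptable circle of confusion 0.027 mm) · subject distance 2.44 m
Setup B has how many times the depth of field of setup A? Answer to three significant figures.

Setup A: H = 70²/(1.4×0.043) + 70 ≈ 81465.3 mm; DoF = Df − Dn = 6042.77 − 5270.01 ≈ 772.76 mm.
Setup B: H = 14²/(1.6×0.027) + 14 ≈ 4551.0 mm; DoF = Df − Dn = 5244.0 − 1589.9 ≈ 3654.1 mm.
Ratio = 3654.1 / 772.76 ≈ 4.73.

4.73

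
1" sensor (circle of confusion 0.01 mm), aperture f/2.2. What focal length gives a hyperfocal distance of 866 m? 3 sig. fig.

138 mm

From H = f²/(N·c) + f, with f ≪ H: f ≈ √(H·N·c) = √(866000 × 2.2 × 0.01) = √19052 ≈ 138.0 mm.
The +f correction barely moves this — solving exactly, f² + N·c·f − N·c·H = 0 ⇒ f = (−N·c + √((N·c)² + 4·N·c·H))/2 = (−0.022 + √76208)/2 ≈ 138.02 mm, so f ≈ 138 mm.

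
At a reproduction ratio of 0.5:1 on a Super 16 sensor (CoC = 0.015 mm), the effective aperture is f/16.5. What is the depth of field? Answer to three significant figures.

1.98 mm

At magnification m, DoF ≈ 2·N_eff·c/m² = 2 × 16.5 × 0.015 / 0.5² = 0.495 / 0.25 ≈ 1.98 mm.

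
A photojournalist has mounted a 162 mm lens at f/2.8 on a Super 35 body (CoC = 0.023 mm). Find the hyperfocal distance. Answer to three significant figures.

408 m

Hyperfocal distance H = f²/(N·c) + f = 162²/(2.8 × 0.023) + 162 = 26244/0.0644 + 162 ≈ 407677.5 mm ≈ 408 m.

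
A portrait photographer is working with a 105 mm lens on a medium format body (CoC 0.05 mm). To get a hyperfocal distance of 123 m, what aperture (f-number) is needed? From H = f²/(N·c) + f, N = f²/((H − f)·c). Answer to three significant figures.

Rearrange H = f²/(N·c) + f for N: N = f² / ((H − f)·c).
N = 105² / ((123000 − 105) × 0.05) = 11025 / 6145 ≈ 1.79.

f/1.79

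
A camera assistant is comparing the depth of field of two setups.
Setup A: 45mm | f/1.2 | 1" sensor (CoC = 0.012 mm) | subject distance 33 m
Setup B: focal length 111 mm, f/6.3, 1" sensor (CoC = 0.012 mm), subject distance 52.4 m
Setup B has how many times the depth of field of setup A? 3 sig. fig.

2.29

Setup A: H = 45²/(1.2×0.012) + 45 ≈ 140670.0 mm; DoF = Df − Dn = 43100 − 26735 ≈ 16365 mm.
Setup B: H = 111²/(6.3×0.012) + 111 ≈ 163087.2 mm; DoF = Df − Dn = 77154 − 39672 ≈ 37482 mm.
Ratio = 37482 / 16365 ≈ 2.29.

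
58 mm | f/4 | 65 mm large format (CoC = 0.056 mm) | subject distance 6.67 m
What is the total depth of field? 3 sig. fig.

7.29 m

Hyperfocal distance H = f²/(N·c) + f = 58²/(4 × 0.056) + 58 = 3364/0.224 + 58 ≈ 15075.9 mm ≈ 15.08 m.
Near limit Dn = s·(H − f)/(H + s − 2f) = 6670 × (15075.9 − 58) / (15075.9 + 6670 − 2 × 58) = 6670 × 15017.9 / 21629.9 ≈ 4631.1 mm.
Far limit Df = s·(H − f)/(H − s) = 6670 × (15075.9 − 58) / (15075.9 − 6670) = 6670 × 15017.9 / 8405.9 ≈ 11916.6 mm.
Depth of field = Df − Dn = 11916.6 − 4631.1 ≈ 7285.5 mm ≈ 7.29 m.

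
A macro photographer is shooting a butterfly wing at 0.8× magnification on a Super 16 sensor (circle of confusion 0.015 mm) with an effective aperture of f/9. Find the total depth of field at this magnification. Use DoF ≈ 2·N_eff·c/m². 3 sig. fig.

0.422 mm

At magnification m, DoF ≈ 2·N_eff·c/m² = 2 × 9 × 0.015 / 0.8² = 0.27 / 0.64 ≈ 0.422 mm.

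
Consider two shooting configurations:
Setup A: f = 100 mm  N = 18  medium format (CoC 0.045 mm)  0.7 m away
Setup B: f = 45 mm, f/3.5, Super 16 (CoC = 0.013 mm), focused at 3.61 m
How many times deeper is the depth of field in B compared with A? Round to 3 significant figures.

8.53

Setup A: H = 100²/(18×0.045) + 100 ≈ 12445.7 mm; DoF = Df − Dn = 735.758 − 667.557 ≈ 68.201 mm.
Setup B: H = 45²/(3.5×0.013) + 45 ≈ 44550.5 mm; DoF = Df − Dn = 3924.35 − 3342.28 ≈ 582.07 mm.
Ratio = 582.07 / 68.201 ≈ 8.53.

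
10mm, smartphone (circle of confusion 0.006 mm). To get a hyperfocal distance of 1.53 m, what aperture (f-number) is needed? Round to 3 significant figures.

f/11

Rearrange H = f²/(N·c) + f for N: N = f² / ((H − f)·c).
N = 10² / ((1530 − 10) × 0.006) = 100 / 9.120 ≈ 11.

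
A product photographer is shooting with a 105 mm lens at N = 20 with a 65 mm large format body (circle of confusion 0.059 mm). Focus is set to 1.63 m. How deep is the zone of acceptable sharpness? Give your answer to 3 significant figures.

0.547 m

Hyperfocal distance H = f²/(N·c) + f = 105²/(20 × 0.059) + 105 = 11025/1.18 + 105 ≈ 9448.2 mm ≈ 9.448 m.
Near limit Dn = s·(H − f)/(H + s − 2f) = 1630 × (9448.2 − 105) / (9448.2 + 1630 − 2 × 105) = 1630 × 9343.2 / 10868.2 ≈ 1401.28 mm.
Far limit Df = s·(H − f)/(H − s) = 1630 × (9448.2 − 105) / (9448.2 − 1630) = 1630 × 9343.2 / 7818.2 ≈ 1947.94 mm.
Depth of field = Df − Dn = 1947.94 − 1401.28 ≈ 546.66 mm ≈ 0.547 m.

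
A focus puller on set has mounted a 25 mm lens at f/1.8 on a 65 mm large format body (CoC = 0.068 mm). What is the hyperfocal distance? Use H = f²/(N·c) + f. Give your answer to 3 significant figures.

5.13 m

Hyperfocal distance H = f²/(N·c) + f = 25²/(1.8 × 0.068) + 25 = 625/0.1224 + 25 ≈ 5131.2 mm ≈ 5.13 m.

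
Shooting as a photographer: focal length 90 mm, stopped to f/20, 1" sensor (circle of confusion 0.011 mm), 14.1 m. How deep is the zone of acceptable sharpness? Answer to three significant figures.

12.5 m

Hyperfocal distance H = f²/(N·c) + f = 90²/(20 × 0.011) + 90 = 8100/0.22 + 90 ≈ 36908.2 mm ≈ 36.91 m.
Near limit Dn = s·(H − f)/(H + s − 2f) = 14100 × (36908.2 − 90) / (36908.2 + 14100 − 2 × 90) = 14100 × 36818.2 / 50828.2 ≈ 10214 mm.
Far limit Df = s·(H − f)/(H − s) = 14100 × (36908.2 − 90) / (36908.2 − 14100) = 14100 × 36818.2 / 22808.2 ≈ 22761 mm.
Depth of field = Df − Dn = 22761 − 10214 ≈ 12547 mm ≈ 12.5 m.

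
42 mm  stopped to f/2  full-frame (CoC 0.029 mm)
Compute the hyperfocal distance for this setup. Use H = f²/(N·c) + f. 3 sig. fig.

30.5 m

Hyperfocal distance H = f²/(N·c) + f = 42²/(2 × 0.029) + 42 = 1764/0.058 + 42 ≈ 30455.8 mm ≈ 30.5 m.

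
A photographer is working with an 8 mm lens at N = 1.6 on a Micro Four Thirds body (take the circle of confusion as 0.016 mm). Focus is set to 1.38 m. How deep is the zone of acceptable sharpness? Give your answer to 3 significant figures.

Hyperfocal distance H = f²/(N·c) + f = 8²/(1.6 × 0.016) + 8 = 64/0.0256 + 8 ≈ 2508.0 mm ≈ 2.508 m.
Near limit Dn = s·(H − f)/(H + s − 2f) = 1380 × (2508.0 − 8) / (2508.0 + 1380 − 2 × 8) = 1380 × 2500.0 / 3872.0 ≈ 891.0 mm.
Far limit Df = s·(H − f)/(H − s) = 1380 × (2508.0 − 8) / (2508.0 − 1380) = 1380 × 2500.0 / 1128.0 ≈ 3058.5 mm.
Depth of field = Df − Dn = 3058.5 − 891.0 ≈ 2167.5 mm ≈ 2.17 m.

2.17 m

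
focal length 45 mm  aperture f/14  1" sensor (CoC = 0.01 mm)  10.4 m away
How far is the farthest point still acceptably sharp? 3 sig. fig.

36.6 m

Hyperfocal distance H = f²/(N·c) + f = 45²/(14 × 0.01) + 45 = 2025/0.14 + 45 ≈ 14509.3 mm ≈ 14.51 m.
Far limit Df = s·(H − f)/(H − s) = 10400 × (14509.3 − 45) / (14509.3 − 10400) = 10400 × 14464.3 / 4109.3 ≈ 36607 mm ≈ 36.6 m.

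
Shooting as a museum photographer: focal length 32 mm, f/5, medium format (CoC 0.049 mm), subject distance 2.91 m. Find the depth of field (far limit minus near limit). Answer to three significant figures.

Hyperfocal distance H = f²/(N·c) + f = 32²/(5 × 0.049) + 32 = 1024/0.245 + 32 ≈ 4211.6 mm ≈ 4.212 m.
Near limit Dn = s·(H − f)/(H + s − 2f) = 2910 × (4211.6 − 32) / (4211.6 + 2910 − 2 × 32) = 2910 × 4179.6 / 7057.6 ≈ 1723.3 mm.
Far limit Df = s·(H − f)/(H − s) = 2910 × (4211.6 − 32) / (4211.6 − 2910) = 2910 × 4179.6 / 1301.6 ≈ 9344.4 mm.
Depth of field = Df − Dn = 9344.4 − 1723.3 ≈ 7621.1 mm ≈ 7.62 m.

7.62 m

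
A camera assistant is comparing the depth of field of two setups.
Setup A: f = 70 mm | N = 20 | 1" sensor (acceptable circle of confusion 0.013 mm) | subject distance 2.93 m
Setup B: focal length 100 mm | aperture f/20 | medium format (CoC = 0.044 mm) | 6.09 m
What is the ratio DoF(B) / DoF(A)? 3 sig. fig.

Setup A: H = 70²/(20×0.013) + 70 ≈ 18916.2 mm; DoF = Df − Dn = 3454.19 − 2543.94 ≈ 910.25 mm.
Setup B: H = 100²/(20×0.044) + 100 ≈ 11463.6 mm; DoF = Df − Dn = 12878.5 − 3987.9 ≈ 8890.6 mm.
Ratio = 8890.6 / 910.25 ≈ 9.77.

9.77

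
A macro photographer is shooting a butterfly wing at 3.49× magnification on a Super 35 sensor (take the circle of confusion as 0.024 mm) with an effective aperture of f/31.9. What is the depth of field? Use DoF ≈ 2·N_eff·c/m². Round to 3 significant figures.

At magnification m, DoF ≈ 2·N_eff·c/m² = 2 × 31.9 × 0.024 / 3.49² = 1.531 / 12.18 ≈ 0.126 mm.

0.126 mm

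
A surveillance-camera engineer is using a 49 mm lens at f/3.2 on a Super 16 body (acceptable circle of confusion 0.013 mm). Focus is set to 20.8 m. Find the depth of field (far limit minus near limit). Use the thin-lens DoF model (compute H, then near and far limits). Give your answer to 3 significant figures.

Hyperfocal distance H = f²/(N·c) + f = 49²/(3.2 × 0.013) + 49 = 2401/0.0416 + 49 ≈ 57765.3 mm ≈ 57.77 m.
Near limit Dn = s·(H − f)/(H + s − 2f) = 20800 × (57765.3 − 49) / (57765.3 + 20800 − 2 × 49) = 20800 × 57716.3 / 78467.3 ≈ 15299 mm.
Far limit Df = s·(H − f)/(H − s) = 20800 × (57765.3 − 49) / (57765.3 − 20800) = 20800 × 57716.3 / 36965.3 ≈ 32476 mm.
Depth of field = Df − Dn = 32476 − 15299 ≈ 17177 mm ≈ 17.2 m.

17.2 m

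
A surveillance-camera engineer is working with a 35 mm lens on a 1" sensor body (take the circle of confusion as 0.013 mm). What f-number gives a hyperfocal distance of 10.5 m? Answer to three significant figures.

f/9

Rearrange H = f²/(N·c) + f for N: N = f² / ((H − f)·c).
N = 35² / ((10500 − 35) × 0.013) = 1225 / 136.0 ≈ 9.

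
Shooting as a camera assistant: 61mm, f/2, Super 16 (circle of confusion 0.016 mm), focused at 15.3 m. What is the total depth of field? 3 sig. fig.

Hyperfocal distance H = f²/(N·c) + f = 61²/(2 × 0.016) + 61 = 3721/0.032 + 61 ≈ 116342.2 mm ≈ 116.3 m.
Near limit Dn = s·(H − f)/(H + s − 2f) = 15300 × (116342.2 − 61) / (116342.2 + 15300 − 2 × 61) = 15300 × 116281.2 / 131520.2 ≈ 13527.2 mm.
Far limit Df = s·(H − f)/(H − s) = 15300 × (116342.2 − 61) / (116342.2 − 15300) = 15300 × 116281.2 / 101042.2 ≈ 17607.5 mm.
Depth of field = Df − Dn = 17607.5 − 13527.2 ≈ 4080.3 mm ≈ 4.08 m.

4.08 m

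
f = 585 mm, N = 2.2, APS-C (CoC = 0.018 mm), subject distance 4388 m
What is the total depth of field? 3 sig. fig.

6000 m

Hyperfocal distance H = f²/(N·c) + f = 585²/(2.2 × 0.018) + 585 = 342225/0.0396 + 585 ≈ 8642630.5 mm ≈ 8643 m.
Near limit Dn = s·(H − f)/(H + s − 2f) = 4388000 × (8642630.5 − 585) / (8642630.5 + 4388000 − 2 × 585) = 4388000 × 8642045.5 / 13029460.5 ≈ 2910427 mm.
Far limit Df = s·(H − f)/(H − s) = 4388000 × (8642630.5 − 585) / (8642630.5 − 4388000) = 4388000 × 8642045.5 / 4254630.5 ≈ 8912947 mm.
Depth of field = Df − Dn = 8912947 − 2910427 ≈ 6002520 mm ≈ 6000 m.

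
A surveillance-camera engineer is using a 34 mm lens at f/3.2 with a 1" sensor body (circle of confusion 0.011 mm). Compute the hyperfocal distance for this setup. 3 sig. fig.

Hyperfocal distance H = f²/(N·c) + f = 34²/(3.2 × 0.011) + 34 = 1156/0.0352 + 34 ≈ 32874.9 mm ≈ 32.9 m.

32.9 m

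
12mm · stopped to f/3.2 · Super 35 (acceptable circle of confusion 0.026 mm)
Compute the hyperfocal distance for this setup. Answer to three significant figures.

Hyperfocal distance H = f²/(N·c) + f = 12²/(3.2 × 0.026) + 12 = 144/0.0832 + 12 ≈ 1742.8 mm ≈ 1.74 m.

1.74 m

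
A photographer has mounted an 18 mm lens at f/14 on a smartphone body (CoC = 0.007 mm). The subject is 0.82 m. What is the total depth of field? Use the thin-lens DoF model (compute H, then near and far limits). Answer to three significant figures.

423 mm

Hyperfocal distance H = f²/(N·c) + f = 18²/(14 × 0.007) + 18 = 324/0.098 + 18 ≈ 3324.1 mm ≈ 3.324 m.
Near limit Dn = s·(H − f)/(H + s − 2f) = 820 × (3324.1 − 18) / (3324.1 + 820 − 2 × 18) = 820 × 3306.1 / 4108.1 ≈ 659.92 mm.
Far limit Df = s·(H − f)/(H − s) = 820 × (3324.1 − 18) / (3324.1 − 820) = 820 × 3306.1 / 2504.1 ≈ 1082.62 mm.
Depth of field = Df − Dn = 1082.62 − 659.92 ≈ 422.70 mm.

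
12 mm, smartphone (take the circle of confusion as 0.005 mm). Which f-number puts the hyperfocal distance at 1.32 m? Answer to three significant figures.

f/22

Rearrange H = f²/(N·c) + f for N: N = f² / ((H − f)·c).
N = 12² / ((1320 − 12) × 0.005) = 144 / 6.540 ≈ 22.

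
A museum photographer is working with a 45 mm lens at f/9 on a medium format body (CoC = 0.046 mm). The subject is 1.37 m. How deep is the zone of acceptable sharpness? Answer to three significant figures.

0.801 m

Hyperfocal distance H = f²/(N·c) + f = 45²/(9 × 0.046) + 45 = 2025/0.414 + 45 ≈ 4936.3 mm ≈ 4.936 m.
Near limit Dn = s·(H − f)/(H + s − 2f) = 1370 × (4936.3 − 45) / (4936.3 + 1370 − 2 × 45) = 1370 × 4891.3 / 6216.3 ≈ 1077.99 mm.
Far limit Df = s·(H − f)/(H − s) = 1370 × (4936.3 − 45) / (4936.3 − 1370) = 1370 × 4891.3 / 3566.3 ≈ 1879.00 mm.
Depth of field = Df − Dn = 1879.00 − 1077.99 ≈ 801.01 mm ≈ 0.801 m.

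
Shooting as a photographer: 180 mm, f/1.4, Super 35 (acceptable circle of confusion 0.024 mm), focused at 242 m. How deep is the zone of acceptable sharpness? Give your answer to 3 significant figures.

130 m

Hyperfocal distance H = f²/(N·c) + f = 180²/(1.4 × 0.024) + 180 = 32400/0.0336 + 180 ≈ 964465.7 mm ≈ 964.5 m.
Near limit Dn = s·(H − f)/(H + s − 2f) = 242000 × (964465.7 − 180) / (964465.7 + 242000 − 2 × 180) = 242000 × 964285.7 / 1206105.7 ≈ 193480 mm.
Far limit Df = s·(H − f)/(H − s) = 242000 × (964465.7 − 180) / (964465.7 − 242000) = 242000 × 964285.7 / 722465.7 ≈ 323001 mm.
Depth of field = Df − Dn = 323001 − 193480 ≈ 129521 mm ≈ 130 m.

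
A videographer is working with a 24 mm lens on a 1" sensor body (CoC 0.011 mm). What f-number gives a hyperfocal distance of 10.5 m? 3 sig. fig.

Rearrange H = f²/(N·c) + f for N: N = f² / ((H − f)·c).
N = 24² / ((10500 − 24) × 0.011) = 576 / 115.2 ≈ 5.

f/5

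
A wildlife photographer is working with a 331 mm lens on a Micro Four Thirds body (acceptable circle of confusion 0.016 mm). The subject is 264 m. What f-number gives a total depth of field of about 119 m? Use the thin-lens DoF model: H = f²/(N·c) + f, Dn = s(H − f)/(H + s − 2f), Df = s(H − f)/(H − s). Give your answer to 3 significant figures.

f/5.58

Write h = H − f = f²/(N·c). The thin-lens limits are Dn = s·h/(h + (s−f)) and Df = s·h/(h − (s−f)), so DoF = Df − Dn = 2·s·(s−f)·h / (h² − (s−f)²).
That is a quadratic in h: DoF·h² − 2·s·(s−f)·h − DoF·(s−f)² = 0 ⇒ h = (s−f)·(s + √(s² + DoF²)) / DoF = 263669 × (264000 + √(264000² + 119000²)) / 119000 = 263669 × (264000 + 289581) / 119000 ≈ 1226572 mm.
Then N = f²/(c·h) = 331² / (0.016 × 1226572) = 109561 / 19625 ≈ 5.58.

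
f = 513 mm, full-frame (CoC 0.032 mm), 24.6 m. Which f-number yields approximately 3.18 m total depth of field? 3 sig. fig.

Write h = H − f = f²/(N·c). The thin-lens limits are Dn = s·h/(h + (s−f)) and Df = s·h/(h − (s−f)), so DoF = Df − Dn = 2·s·(s−f)·h / (h² − (s−f)²).
That is a quadratic in h: DoF·h² − 2·s·(s−f)·h − DoF·(s−f)² = 0 ⇒ h = (s−f)·(s + √(s² + DoF²)) / DoF = 24087 × (24600 + √(24600² + 3180²)) / 3180 = 24087 × (24600 + 24804.7) / 3180 ≈ 374217 mm.
Then N = f²/(c·h) = 513² / (0.032 × 374217) = 263169 / 11975 ≈ 22.

f/22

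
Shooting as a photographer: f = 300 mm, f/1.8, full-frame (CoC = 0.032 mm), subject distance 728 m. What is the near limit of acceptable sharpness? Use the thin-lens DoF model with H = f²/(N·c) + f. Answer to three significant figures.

497 m

Hyperfocal distance H = f²/(N·c) + f = 300²/(1.8 × 0.032) + 300 = 90000/0.0576 + 300 ≈ 1562800.0 mm ≈ 1563 m.
Near limit Dn = s·(H − f)/(H + s − 2f) = 728000 × (1562800.0 − 300) / (1562800.0 + 728000 − 2 × 300) = 728000 × 1562500.0 / 2290200.0 ≈ 496682 mm ≈ 497 m.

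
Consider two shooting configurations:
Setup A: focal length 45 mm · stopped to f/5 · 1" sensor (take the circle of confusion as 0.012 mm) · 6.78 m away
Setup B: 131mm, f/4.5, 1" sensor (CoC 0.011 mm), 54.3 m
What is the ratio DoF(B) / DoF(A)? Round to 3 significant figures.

6.17

Setup A: H = 45²/(5×0.012) + 45 ≈ 33795.0 mm; DoF = Df − Dn = 8470.3 − 5652.1 ≈ 2818.2 mm.
Setup B: H = 131²/(4.5×0.011) + 131 ≈ 346817.9 mm; DoF = Df − Dn = 64355 − 46962 ≈ 17393 mm.
Ratio = 17393 / 2818.2 ≈ 6.17.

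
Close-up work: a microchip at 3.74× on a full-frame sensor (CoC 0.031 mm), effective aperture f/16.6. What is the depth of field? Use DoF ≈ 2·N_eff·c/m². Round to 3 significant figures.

At magnification m, DoF ≈ 2·N_eff·c/m² = 2 × 16.6 × 0.031 / 3.74² = 1.029 / 13.99 ≈ 0.0736 mm.

0.0736 mm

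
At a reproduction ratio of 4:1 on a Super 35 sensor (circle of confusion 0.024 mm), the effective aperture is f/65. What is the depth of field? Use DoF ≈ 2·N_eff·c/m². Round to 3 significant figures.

At magnification m, DoF ≈ 2·N_eff·c/m² = 2 × 65 × 0.024 / 4² = 3.12 / 16 ≈ 0.195 mm.

0.195 mm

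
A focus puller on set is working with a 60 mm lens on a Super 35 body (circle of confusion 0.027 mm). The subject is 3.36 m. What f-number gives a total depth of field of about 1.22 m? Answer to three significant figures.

f/7.11

Write h = H − f = f²/(N·c). The thin-lens limits are Dn = s·h/(h + (s−f)) and Df = s·h/(h − (s−f)), so DoF = Df − Dn = 2·s·(s−f)·h / (h² − (s−f)²).
That is a quadratic in h: DoF·h² − 2·s·(s−f)·h − DoF·(s−f)² = 0 ⇒ h = (s−f)·(s + √(s² + DoF²)) / DoF = 3300 × (3360 + √(3360² + 1220²)) / 1220 = 3300 × (3360 + 3574.63) / 1220 ≈ 18758 mm.
Then N = f²/(c·h) = 60² / (0.027 × 18758) = 3600 / 506.46 ≈ 7.11.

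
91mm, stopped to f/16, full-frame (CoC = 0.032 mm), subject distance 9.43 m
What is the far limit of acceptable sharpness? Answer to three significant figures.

22.3 m

Hyperfocal distance H = f²/(N·c) + f = 91²/(16 × 0.032) + 91 = 8281/0.512 + 91 ≈ 16264.8 mm ≈ 16.26 m.
Far limit Df = s·(H − f)/(H − s) = 9430 × (16264.8 − 91) / (16264.8 − 9430) = 9430 × 16173.8 / 6834.8 ≈ 22315 mm ≈ 22.3 m.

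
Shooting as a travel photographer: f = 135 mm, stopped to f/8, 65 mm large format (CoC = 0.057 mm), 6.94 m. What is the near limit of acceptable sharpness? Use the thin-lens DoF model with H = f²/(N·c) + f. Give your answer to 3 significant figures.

5.93 m

Hyperfocal distance H = f²/(N·c) + f = 135²/(8 × 0.057) + 135 = 18225/0.456 + 135 ≈ 40102.1 mm ≈ 40.10 m.
Near limit Dn = s·(H − f)/(H + s − 2f) = 6940 × (40102.1 − 135) / (40102.1 + 6940 − 2 × 135) = 6940 × 39967.1 / 46772.1 ≈ 5930.3 mm ≈ 5.93 m.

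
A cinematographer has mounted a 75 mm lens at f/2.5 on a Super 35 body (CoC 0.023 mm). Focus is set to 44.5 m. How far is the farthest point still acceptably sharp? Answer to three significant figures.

81.5 m

Hyperfocal distance H = f²/(N·c) + f = 75²/(2.5 × 0.023) + 75 = 5625/0.0575 + 75 ≈ 97901.1 mm ≈ 97.90 m.
Far limit Df = s·(H − f)/(H − s) = 44500 × (97901.1 − 75) / (97901.1 − 44500) = 44500 × 97826.1 / 53401.1 ≈ 81520 mm ≈ 81.5 m.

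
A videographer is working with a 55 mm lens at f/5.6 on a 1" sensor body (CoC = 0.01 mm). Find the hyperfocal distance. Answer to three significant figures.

54.1 m

Hyperfocal distance H = f²/(N·c) + f = 55²/(5.6 × 0.01) + 55 = 3025/0.056 + 55 ≈ 54072.9 mm ≈ 54.1 m.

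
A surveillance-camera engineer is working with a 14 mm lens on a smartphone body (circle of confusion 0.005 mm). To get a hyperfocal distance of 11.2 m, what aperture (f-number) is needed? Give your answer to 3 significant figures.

f/3.50

Rearrange H = f²/(N·c) + f for N: N = f² / ((H − f)·c).
N = 14² / ((11200 − 14) × 0.005) = 196 / 55.93 ≈ 3.50.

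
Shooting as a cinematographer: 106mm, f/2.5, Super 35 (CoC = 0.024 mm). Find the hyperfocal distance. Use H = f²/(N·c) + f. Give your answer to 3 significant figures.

Hyperfocal distance H = f²/(N·c) + f = 106²/(2.5 × 0.024) + 106 = 11236/0.06 + 106 ≈ 187372.7 mm ≈ 187 m.

187 m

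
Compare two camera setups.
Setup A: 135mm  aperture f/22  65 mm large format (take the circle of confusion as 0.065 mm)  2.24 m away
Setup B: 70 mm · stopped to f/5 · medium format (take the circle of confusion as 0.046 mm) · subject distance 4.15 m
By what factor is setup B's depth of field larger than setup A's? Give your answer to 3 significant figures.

2.17

Setup A: H = 135²/(22×0.065) + 135 ≈ 12879.8 mm; DoF = Df − Dn = 2683.17 − 1922.47 ≈ 760.70 mm.
Setup B: H = 70²/(5×0.046) + 70 ≈ 21374.3 mm; DoF = Df − Dn = 5133.0 − 3483.0 ≈ 1650.0 mm.
Ratio = 1650.0 / 760.70 ≈ 2.17.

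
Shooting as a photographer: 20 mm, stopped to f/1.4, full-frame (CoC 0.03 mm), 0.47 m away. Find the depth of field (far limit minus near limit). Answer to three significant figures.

44.5 mm

Hyperfocal distance H = f²/(N·c) + f = 20²/(1.4 × 0.03) + 20 = 400/0.042 + 20 ≈ 9543.8 mm ≈ 9.544 m.
Near limit Dn = s·(H − f)/(H + s − 2f) = 470 × (9543.8 − 20) / (9543.8 + 470 − 2 × 20) = 470 × 9523.8 / 9973.8 ≈ 448.794 mm.
Far limit Df = s·(H − f)/(H − s) = 470 × (9543.8 − 20) / (9543.8 − 470) = 470 × 9523.8 / 9073.8 ≈ 493.309 mm.
Depth of field = Df − Dn = 493.309 − 448.794 ≈ 44.515 mm.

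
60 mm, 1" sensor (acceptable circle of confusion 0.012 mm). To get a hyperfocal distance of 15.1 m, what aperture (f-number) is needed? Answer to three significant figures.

f/19.9

Rearrange H = f²/(N·c) + f for N: N = f² / ((H − f)·c).
N = 60² / ((15100 − 60) × 0.012) = 3600 / 180.5 ≈ 19.9.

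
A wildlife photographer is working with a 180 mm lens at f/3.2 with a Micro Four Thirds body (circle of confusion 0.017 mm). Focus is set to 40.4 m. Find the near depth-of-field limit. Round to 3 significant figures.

Hyperfocal distance H = f²/(N·c) + f = 180²/(3.2 × 0.017) + 180 = 32400/0.0544 + 180 ≈ 595768.2 mm ≈ 595.8 m.
Near limit Dn = s·(H − f)/(H + s − 2f) = 40400 × (595768.2 − 180) / (595768.2 + 40400 − 2 × 180) = 40400 × 595588.2 / 635808.2 ≈ 37844 mm ≈ 37.8 m.

37.8 m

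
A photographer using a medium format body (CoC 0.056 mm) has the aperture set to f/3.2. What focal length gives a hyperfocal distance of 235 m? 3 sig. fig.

From H = f²/(N·c) + f, with f ≪ H: f ≈ √(H·N·c) = √(235000 × 3.2 × 0.056) = √42112 ≈ 205.2 mm.
The +f correction barely moves this — solving exactly, f² + N·c·f − N·c·H = 0 ⇒ f = (−N·c + √((N·c)² + 4·N·c·H))/2 = (−0.1792 + √168448)/2 ≈ 205.12 mm, so f ≈ 205 mm.

205 mm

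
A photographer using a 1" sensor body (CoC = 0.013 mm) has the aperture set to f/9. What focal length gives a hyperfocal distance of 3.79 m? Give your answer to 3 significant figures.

From H = f²/(N·c) + f, with f ≪ H: f ≈ √(H·N·c) = √(3790 × 9 × 0.013) = √443.43 ≈ 21.06 mm.
Exact: f² + N·c·f − N·c·H = 0 ⇒ f = (−N·c + √((N·c)² + 4·N·c·H))/2 = (−0.117 + √1773.7)/2 ≈ 20.999 mm ≈ 21.0 mm.

21.0 mm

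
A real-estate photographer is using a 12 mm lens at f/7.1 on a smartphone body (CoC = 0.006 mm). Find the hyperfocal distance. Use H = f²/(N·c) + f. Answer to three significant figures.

3.39 m

Hyperfocal distance H = f²/(N·c) + f = 12²/(7.1 × 0.006) + 12 = 144/0.0426 + 12 ≈ 3392.3 mm ≈ 3.39 m.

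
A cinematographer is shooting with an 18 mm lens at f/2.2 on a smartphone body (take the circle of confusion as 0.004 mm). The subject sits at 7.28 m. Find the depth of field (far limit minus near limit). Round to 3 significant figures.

2.99 m

Hyperfocal distance H = f²/(N·c) + f = 18²/(2.2 × 0.004) + 18 = 324/0.0088 + 18 ≈ 36836.2 mm ≈ 36.84 m.
Near limit Dn = s·(H − f)/(H + s − 2f) = 7280 × (36836.2 − 18) / (36836.2 + 7280 − 2 × 18) = 7280 × 36818.2 / 44080.2 ≈ 6080.7 mm.
Far limit Df = s·(H − f)/(H − s) = 7280 × (36836.2 − 18) / (36836.2 − 7280) = 7280 × 36818.2 / 29556.2 ≈ 9068.7 mm.
Depth of field = Df − Dn = 9068.7 − 6080.7 ≈ 2988.0 mm ≈ 2.99 m.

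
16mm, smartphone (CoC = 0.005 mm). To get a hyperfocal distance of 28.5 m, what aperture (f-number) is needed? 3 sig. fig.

Rearrange H = f²/(N·c) + f for N: N = f² / ((H − f)·c).
N = 16² / ((28500 − 16) × 0.005) = 256 / 142.4 ≈ 1.80.

f/1.80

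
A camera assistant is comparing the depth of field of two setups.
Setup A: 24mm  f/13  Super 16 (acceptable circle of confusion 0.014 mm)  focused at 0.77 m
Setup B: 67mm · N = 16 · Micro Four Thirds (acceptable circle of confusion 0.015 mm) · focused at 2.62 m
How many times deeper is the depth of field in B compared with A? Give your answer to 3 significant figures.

1.90

Setup A: H = 24²/(13×0.014) + 24 ≈ 3188.8 mm; DoF = Df − Dn = 1007.48 − 623.12 ≈ 384.36 mm.
Setup B: H = 67²/(16×0.015) + 67 ≈ 18771.2 mm; DoF = Df − Dn = 3034.14 − 2305.34 ≈ 728.80 mm.
Ratio = 728.80 / 384.36 ≈ 1.90.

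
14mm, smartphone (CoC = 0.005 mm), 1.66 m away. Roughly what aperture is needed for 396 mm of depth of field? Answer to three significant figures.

f/2.80

Write h = H − f = f²/(N·c). The thin-lens limits are Dn = s·h/(h + (s−f)) and Df = s·h/(h − (s−f)), so DoF = Df − Dn = 2·s·(s−f)·h / (h² − (s−f)²).
That is a quadratic in h: DoF·h² − 2·s·(s−f)·h − DoF·(s−f)² = 0 ⇒ h = (s−f)·(s + √(s² + DoF²)) / DoF = 1646 × (1660 + √(1660² + 396²)) / 396 = 1646 × (1660 + 1706.58) / 396 ≈ 13993 mm.
Then N = f²/(c·h) = 14² / (0.005 × 13993) = 196 / 69.967 ≈ 2.80.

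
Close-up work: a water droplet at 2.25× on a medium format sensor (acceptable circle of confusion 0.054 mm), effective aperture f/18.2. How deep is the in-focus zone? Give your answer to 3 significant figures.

0.388 mm

At magnification m, DoF ≈ 2·N_eff·c/m² = 2 × 18.2 × 0.054 / 2.25² = 1.966 / 5.062 ≈ 0.388 mm.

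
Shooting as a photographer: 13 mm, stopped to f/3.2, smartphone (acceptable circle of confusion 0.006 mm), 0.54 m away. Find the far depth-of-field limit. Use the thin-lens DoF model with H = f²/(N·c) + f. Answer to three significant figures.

0.574 m

Hyperfocal distance H = f²/(N·c) + f = 13²/(3.2 × 0.006) + 13 = 169/0.0192 + 13 ≈ 8815.1 mm ≈ 8.815 m.
Far limit Df = s·(H − f)/(H − s) = 540 × (8815.1 − 13) / (8815.1 − 540) = 540 × 8802.1 / 8275.1 ≈ 574.39 mm ≈ 0.574 m.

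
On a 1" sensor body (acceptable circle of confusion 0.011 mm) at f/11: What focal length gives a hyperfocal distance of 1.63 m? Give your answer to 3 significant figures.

From H = f²/(N·c) + f, with f ≪ H: f ≈ √(H·N·c) = √(1630 × 11 × 0.011) = √197.23 ≈ 14.04 mm.
The +f correction barely moves this — solving exactly, f² + N·c·f − N·c·H = 0 ⇒ f = (−N·c + √((N·c)² + 4·N·c·H))/2 = (−0.121 + √788.93)/2 ≈ 13.983 mm, so f ≈ 14.0 mm.

14.0 mm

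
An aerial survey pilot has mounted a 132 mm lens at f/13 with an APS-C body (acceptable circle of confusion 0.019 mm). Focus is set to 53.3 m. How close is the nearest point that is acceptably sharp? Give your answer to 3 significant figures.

Hyperfocal distance H = f²/(N·c) + f = 132²/(13 × 0.019) + 132 = 17424/0.247 + 132 ≈ 70674.5 mm ≈ 70.67 m.
Near limit Dn = s·(H − f)/(H + s − 2f) = 53300 × (70674.5 − 132) / (70674.5 + 53300 − 2 × 132) = 53300 × 70542.5 / 123710.5 ≈ 30393 mm ≈ 30.4 m.

30.4 m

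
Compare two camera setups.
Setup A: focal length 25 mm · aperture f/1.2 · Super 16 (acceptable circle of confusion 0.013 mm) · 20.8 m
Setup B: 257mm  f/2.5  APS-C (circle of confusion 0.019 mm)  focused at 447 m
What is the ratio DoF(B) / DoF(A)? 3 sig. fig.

Setup A: H = 25²/(1.2×0.013) + 25 ≈ 40089.1 mm; DoF = Df − Dn = 43202 − 13697 ≈ 29505 mm.
Setup B: H = 257²/(2.5×0.019) + 257 ≈ 1390762.3 mm; DoF = Df − Dn = 658594 − 338308 ≈ 320286 mm.
Ratio = 320286 / 29505 ≈ 10.9.

10.9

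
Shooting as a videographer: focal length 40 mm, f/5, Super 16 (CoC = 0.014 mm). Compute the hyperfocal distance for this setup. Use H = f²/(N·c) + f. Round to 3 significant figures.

Hyperfocal distance H = f²/(N·c) + f = 40²/(5 × 0.014) + 40 = 1600/0.07 + 40 ≈ 22897.1 mm ≈ 22.9 m.

22.9 m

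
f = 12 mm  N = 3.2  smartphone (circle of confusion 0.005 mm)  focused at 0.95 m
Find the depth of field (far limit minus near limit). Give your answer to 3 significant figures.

Hyperfocal distance H = f²/(N·c) + f = 12²/(3.2 × 0.005) + 12 = 144/0.016 + 12 ≈ 9012.0 mm ≈ 9.012 m.
Near limit Dn = s·(H − f)/(H + s − 2f) = 950 × (9012.0 − 12) / (9012.0 + 950 − 2 × 12) = 950 × 9000.0 / 9938.0 ≈ 860.33 mm.
Far limit Df = s·(H − f)/(H − s) = 950 × (9012.0 − 12) / (9012.0 − 950) = 950 × 9000.0 / 8062.0 ≈ 1060.53 mm.
Depth of field = Df − Dn = 1060.53 − 860.33 ≈ 200.20 mm.

200 mm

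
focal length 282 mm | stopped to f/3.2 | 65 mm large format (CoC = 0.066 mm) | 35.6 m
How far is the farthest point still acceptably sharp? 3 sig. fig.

Hyperfocal distance H = f²/(N·c) + f = 282²/(3.2 × 0.066) + 282 = 79524/0.2112 + 282 ≈ 376816.1 mm ≈ 376.8 m.
Far limit Df = s·(H − f)/(H − s) = 35600 × (376816.1 − 282) / (376816.1 − 35600) = 35600 × 376534.1 / 341216.1 ≈ 39285 mm ≈ 39.3 m.

39.3 m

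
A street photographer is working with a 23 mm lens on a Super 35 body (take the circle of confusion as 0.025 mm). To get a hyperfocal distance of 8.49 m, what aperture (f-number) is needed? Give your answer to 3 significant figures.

Rearrange H = f²/(N·c) + f for N: N = f² / ((H − f)·c).
N = 23² / ((8490 − 23) × 0.025) = 529 / 211.7 ≈ 2.50.

f/2.50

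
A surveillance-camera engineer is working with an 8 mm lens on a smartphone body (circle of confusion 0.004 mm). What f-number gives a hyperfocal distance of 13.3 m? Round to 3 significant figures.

f/1.20

Rearrange H = f²/(N·c) + f for N: N = f² / ((H − f)·c).
N = 8² / ((13300 − 8) × 0.004) = 64 / 53.17 ≈ 1.20.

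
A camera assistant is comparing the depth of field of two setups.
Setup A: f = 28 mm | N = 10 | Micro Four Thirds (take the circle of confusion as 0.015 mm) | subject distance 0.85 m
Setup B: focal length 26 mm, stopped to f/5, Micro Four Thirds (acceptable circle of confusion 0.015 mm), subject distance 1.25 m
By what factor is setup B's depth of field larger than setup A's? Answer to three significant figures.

1.26

Setup A: H = 28²/(10×0.015) + 28 ≈ 5254.7 mm; DoF = Df − Dn = 1008.63 − 734.49 ≈ 274.14 mm.
Setup B: H = 26²/(5×0.015) + 26 ≈ 9039.3 mm; DoF = Df − Dn = 1446.42 − 1100.55 ≈ 345.87 mm.
Ratio = 345.87 / 274.14 ≈ 1.26.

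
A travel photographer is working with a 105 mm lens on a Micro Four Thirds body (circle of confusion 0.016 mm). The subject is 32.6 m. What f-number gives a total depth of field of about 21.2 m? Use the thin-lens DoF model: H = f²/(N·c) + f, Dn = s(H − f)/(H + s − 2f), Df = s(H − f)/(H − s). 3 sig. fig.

Write h = H − f = f²/(N·c). The thin-lens limits are Dn = s·h/(h + (s−f)) and Df = s·h/(h − (s−f)), so DoF = Df − Dn = 2·s·(s−f)·h / (h² − (s−f)²).
That is a quadratic in h: DoF·h² − 2·s·(s−f)·h − DoF·(s−f)² = 0 ⇒ h = (s−f)·(s + √(s² + DoF²)) / DoF = 32495 × (32600 + √(32600² + 21200²)) / 21200 = 32495 × (32600 + 38887.0) / 21200 ≈ 109574 mm.
Then N = f²/(c·h) = 105² / (0.016 × 109574) = 11025 / 1753.2 ≈ 6.29.

f/6.29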